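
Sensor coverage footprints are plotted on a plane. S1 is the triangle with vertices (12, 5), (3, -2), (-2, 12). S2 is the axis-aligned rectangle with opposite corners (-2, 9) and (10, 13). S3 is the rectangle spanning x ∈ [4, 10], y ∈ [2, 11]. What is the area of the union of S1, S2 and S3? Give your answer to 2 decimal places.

By inclusion–exclusion:
Individual areas: |S1| = 80.5, |S2| = 48, |S3| = 54.
|S1∩S2| = 7.3929.
|S1∩S3| = 31.6587.
|S2∩S3|: x∈[4,10], y∈[9,11] → 6·2 = 12.
|S1∩S2∩S3| = 0.
|S1 ∪ S2 ∪ S3| = 182.5 − 51.0516 + 0 = 131.45.

131.45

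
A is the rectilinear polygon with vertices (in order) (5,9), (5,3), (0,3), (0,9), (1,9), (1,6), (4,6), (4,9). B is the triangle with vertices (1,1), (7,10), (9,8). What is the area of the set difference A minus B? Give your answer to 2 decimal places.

16.95

|A| = 21, |A∩B| = 4.0476.
|A ∖ B| = |A| − |A∩B| = 21 − 4.0476 = 16.95.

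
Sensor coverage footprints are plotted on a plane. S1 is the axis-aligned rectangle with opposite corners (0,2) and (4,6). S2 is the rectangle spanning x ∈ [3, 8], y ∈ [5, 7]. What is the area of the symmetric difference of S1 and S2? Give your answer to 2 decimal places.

24.00

|S1∩S2|: x∈[3,4], y∈[5,6] → 1·1 = 1.
|S1 △ S2| = |S1| + |S2| − 2·|S1∩S2| = 16 + 10 − 2 = 24.00.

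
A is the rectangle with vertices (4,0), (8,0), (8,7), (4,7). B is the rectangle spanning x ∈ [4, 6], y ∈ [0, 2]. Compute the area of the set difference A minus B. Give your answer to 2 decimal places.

|A∩B|: x∈[4,6], y∈[0,2] → 2·2 = 4.
|A| = 28.
|A ∖ B| = |A| − |A∩B| = 28 − 4 = 24.00.

24.00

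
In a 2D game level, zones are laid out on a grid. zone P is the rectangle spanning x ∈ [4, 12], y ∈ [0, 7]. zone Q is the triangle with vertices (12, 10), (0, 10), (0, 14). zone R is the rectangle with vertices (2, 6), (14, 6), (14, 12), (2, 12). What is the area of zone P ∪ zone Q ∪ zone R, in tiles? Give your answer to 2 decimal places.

By inclusion–exclusion:
Individual areas: |zone P| = 56, |zone Q| = 24, |zone R| = 72.
|zone P∩zone Q| = 0.
|zone P∩zone R|: x∈[4,12], y∈[6,7] → 8·1 = 8.
|zone Q∩zone R| = 14.
|zone P∩zone Q∩zone R| = 0.
|zone P ∪ zone Q ∪ zone R| = 152 − 22 + 0 = 130.00.

130.00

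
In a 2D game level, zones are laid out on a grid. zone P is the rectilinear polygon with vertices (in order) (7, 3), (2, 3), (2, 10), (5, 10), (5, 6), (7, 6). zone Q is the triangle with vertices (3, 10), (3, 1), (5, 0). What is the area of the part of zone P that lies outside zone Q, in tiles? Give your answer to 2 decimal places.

22.10

|zone P| = 27, |zone P∩zone Q| = 4.9.
|zone P ∖ zone Q| = |zone P| − |zone P∩zone Q| = 27 − 4.9 = 22.10.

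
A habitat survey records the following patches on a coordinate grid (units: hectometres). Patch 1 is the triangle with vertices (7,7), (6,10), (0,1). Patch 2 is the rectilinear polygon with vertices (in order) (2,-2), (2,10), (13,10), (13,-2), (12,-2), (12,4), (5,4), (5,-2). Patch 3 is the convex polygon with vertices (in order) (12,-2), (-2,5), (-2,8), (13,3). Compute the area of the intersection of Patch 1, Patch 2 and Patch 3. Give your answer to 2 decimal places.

4.59

The intersection is the polygon with vertices (2.211,2.895), (2,3), (2,4), (3.454,6.182), (5.32,5.56).
By the shoelace formula its area is 4.59.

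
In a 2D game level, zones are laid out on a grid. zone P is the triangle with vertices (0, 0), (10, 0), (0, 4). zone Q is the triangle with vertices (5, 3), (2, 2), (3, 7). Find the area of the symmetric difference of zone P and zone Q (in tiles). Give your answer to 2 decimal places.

|zone P| = 20, |zone Q| = 7, |zone P∩zone Q| = 0.8485.
|zone P △ zone Q| = |zone P| + |zone Q| − 2·|zone P∩zone Q| = 20 + 7 − 1.697 = 25.30.

25.30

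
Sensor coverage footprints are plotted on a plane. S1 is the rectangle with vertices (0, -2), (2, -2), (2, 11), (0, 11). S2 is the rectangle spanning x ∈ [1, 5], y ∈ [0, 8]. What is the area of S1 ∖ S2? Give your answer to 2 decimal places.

|S1∩S2|: x∈[1,2], y∈[0,8] → 1·8 = 8.
|S1| = 26.
|S1 ∖ S2| = |S1| − |S1∩S2| = 26 − 8 = 18.00.

18.00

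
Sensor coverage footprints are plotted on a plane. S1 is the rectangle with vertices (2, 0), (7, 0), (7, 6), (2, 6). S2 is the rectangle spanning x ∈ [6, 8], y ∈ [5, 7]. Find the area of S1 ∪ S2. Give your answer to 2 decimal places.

By inclusion–exclusion:
Individual areas: |S1| = 30, |S2| = 4.
|S1∩S2|: x∈[6,7], y∈[5,6] → 1·1 = 1.
|S1 ∪ S2| = 34 − 1 = 33.00.

33.00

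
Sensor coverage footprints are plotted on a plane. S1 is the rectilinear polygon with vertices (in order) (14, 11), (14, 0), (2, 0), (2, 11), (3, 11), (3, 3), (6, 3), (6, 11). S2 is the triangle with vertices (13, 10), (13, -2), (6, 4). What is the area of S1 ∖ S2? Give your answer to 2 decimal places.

68.33

|S1| = 108, |S1∩S2| = 39.6667.
|S1 ∖ S2| = |S1| − |S1∩S2| = 108 − 39.6667 = 68.33.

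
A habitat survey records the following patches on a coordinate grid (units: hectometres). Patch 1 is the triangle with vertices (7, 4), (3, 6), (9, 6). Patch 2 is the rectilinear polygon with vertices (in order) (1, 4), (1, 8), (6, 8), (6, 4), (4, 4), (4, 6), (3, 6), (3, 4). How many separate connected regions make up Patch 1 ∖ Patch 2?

2

Patch 1 ∖ Patch 2 splits into 2 disjoint pieces (area 3.75, area 0.25).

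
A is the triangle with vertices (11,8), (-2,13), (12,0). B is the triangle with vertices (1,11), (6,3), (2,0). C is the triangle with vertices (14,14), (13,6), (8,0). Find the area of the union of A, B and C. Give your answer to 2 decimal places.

By inclusion–exclusion:
Individual areas: |A| = 49.5, |B| = 23.5, |C| = 17.
|A∩B| = 0.4291.
|A∩C| = 4.9778.
|B∩C| = 0.
|A∩B∩C| = 0.
|A ∪ B ∪ C| = 90 − 5.4069 + 0 = 84.59.

84.59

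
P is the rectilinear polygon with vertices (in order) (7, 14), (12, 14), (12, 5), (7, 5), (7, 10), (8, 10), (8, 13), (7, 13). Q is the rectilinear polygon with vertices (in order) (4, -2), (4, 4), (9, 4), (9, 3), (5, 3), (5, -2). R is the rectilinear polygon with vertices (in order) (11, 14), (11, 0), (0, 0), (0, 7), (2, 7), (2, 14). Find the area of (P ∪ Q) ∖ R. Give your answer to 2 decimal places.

|P ∪ Q| = 52.
|(P ∪ Q) ∩ R| = 41.
|(P ∪ Q) ∖ R| = 52 − 41 = 11.00.

11.00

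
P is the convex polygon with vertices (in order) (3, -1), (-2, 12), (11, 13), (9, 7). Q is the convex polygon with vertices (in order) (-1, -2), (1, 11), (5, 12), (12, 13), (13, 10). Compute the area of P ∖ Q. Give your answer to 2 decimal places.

|P| = 97, |P∩Q| = 74.8698.
|P ∖ Q| = |P| − |P∩Q| = 97 − 74.8698 = 22.13.

22.13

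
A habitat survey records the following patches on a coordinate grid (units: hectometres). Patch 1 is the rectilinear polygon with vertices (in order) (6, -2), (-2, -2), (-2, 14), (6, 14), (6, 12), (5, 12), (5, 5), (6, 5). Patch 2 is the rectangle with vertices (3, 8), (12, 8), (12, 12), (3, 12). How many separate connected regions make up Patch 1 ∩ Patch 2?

Patch 1 ∩ Patch 2 is a single connected region.

1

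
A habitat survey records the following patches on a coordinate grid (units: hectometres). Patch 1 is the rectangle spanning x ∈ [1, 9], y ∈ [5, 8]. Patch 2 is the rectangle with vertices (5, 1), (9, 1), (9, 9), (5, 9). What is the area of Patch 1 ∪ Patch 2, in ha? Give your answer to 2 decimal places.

By inclusion–exclusion:
Individual areas: |Patch 1| = 24, |Patch 2| = 32.
|Patch 1∩Patch 2|: x∈[5,9], y∈[5,8] → 4·3 = 12.
|Patch 1 ∪ Patch 2| = 56 − 12 = 44.00.

44.00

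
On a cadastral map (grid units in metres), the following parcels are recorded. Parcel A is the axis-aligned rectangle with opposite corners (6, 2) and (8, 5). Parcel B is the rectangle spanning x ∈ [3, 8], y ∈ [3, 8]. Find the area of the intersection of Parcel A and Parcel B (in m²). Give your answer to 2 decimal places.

|Parcel A∩Parcel B|: x∈[6,8], y∈[3,5] → 2·2 = 4.

4.00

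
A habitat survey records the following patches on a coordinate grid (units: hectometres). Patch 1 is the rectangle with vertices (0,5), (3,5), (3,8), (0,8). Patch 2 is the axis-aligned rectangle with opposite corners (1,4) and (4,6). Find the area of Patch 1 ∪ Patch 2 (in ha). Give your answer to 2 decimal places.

By inclusion–exclusion:
Individual areas: |Patch 1| = 9, |Patch 2| = 6.
|Patch 1∩Patch 2|: x∈[1,3], y∈[5,6] → 2·1 = 2.
|Patch 1 ∪ Patch 2| = 15 − 2 = 13.00.

13.00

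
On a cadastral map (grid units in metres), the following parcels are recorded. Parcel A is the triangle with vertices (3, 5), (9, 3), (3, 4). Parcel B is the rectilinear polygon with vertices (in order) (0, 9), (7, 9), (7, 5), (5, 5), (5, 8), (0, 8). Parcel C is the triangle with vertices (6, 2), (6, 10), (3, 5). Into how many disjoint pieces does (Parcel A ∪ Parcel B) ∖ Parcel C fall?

(Parcel A ∪ Parcel B) ∖ Parcel C splits into 4 disjoint pieces (area 0.75, area 0.6, area 4, area 5.1).

4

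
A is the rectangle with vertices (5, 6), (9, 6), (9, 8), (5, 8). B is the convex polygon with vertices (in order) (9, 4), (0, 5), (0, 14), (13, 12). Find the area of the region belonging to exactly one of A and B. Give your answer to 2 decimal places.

|A| = 8, |B| = 96.5, |A∩B| = 8.
|A △ B| = |A| + |B| − 2·|A∩B| = 8 + 96.5 − 16 = 88.50.

88.50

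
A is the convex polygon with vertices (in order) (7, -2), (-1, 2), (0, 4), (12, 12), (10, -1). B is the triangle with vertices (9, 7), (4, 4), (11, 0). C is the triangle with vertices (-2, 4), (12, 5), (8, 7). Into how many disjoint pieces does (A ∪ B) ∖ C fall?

2

(A ∪ B) ∖ C splits into 2 disjoint pieces (area 55.7775, area 22.5909).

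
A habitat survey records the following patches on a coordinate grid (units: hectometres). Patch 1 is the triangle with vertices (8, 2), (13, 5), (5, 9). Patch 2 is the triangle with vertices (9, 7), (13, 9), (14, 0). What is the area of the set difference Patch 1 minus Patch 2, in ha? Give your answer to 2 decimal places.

|Patch 1| = 22, |Patch 1∩Patch 2| = 3.96.
|Patch 1 ∖ Patch 2| = |Patch 1| − |Patch 1∩Patch 2| = 22 − 3.96 = 18.04.

18.04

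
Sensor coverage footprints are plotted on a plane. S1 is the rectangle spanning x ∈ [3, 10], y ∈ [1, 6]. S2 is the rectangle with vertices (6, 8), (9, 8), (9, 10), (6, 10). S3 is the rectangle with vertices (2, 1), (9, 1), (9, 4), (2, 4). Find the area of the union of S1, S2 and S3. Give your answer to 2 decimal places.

By inclusion–exclusion:
Individual areas: |S1| = 35, |S2| = 6, |S3| = 21.
|S1∩S2| = 0 (no overlap).
|S1∩S3|: x∈[3,9], y∈[1,4] → 6·3 = 18.
|S2∩S3| = 0 (no overlap).
|S1∩S2∩S3| = 0.
|S1 ∪ S2 ∪ S3| = 62 − 18 + 0 = 44.00.

44.00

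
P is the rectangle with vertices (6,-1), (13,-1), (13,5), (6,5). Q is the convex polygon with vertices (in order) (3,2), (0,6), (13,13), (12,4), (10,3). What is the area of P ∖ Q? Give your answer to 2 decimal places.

|P| = 42, |P∩Q| = 12.1984.
|P ∖ Q| = |P| − |P∩Q| = 42 − 12.1984 = 29.80.

29.80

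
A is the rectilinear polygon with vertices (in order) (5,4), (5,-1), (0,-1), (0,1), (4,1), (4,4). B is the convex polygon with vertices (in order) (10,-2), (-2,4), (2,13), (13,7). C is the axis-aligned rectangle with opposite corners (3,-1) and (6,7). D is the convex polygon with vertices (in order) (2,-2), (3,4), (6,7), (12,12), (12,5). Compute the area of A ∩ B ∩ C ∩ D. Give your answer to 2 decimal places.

3.25

The intersection is the polygon with vertices (4,4), (5,4), (5,0.5), (4,1).
By the shoelace formula its area is 3.25.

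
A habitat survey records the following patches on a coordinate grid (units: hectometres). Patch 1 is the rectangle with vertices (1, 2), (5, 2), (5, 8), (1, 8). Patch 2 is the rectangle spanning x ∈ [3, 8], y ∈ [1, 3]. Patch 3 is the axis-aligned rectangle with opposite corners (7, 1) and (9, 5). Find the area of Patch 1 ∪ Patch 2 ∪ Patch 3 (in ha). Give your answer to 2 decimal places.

By inclusion–exclusion:
Individual areas: |Patch 1| = 24, |Patch 2| = 10, |Patch 3| = 8.
|Patch 1∩Patch 2|: x∈[3,5], y∈[2,3] → 2·1 = 2.
|Patch 1∩Patch 3| = 0 (no overlap).
|Patch 2∩Patch 3|: x∈[7,8], y∈[1,3] → 1·2 = 2.
|Patch 1∩Patch 2∩Patch 3| = 0.
|Patch 1 ∪ Patch 2 ∪ Patch 3| = 42 − 4 + 0 = 38.00.

38.00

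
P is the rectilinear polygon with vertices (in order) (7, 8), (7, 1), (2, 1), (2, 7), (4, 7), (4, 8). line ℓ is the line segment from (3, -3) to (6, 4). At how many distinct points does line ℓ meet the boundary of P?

The segment meets the boundary at (4.714,1).

1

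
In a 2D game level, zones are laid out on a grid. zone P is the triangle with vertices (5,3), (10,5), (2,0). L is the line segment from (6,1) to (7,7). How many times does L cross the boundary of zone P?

2

The segment meets the boundary at (6.429,3.571), (6.279,2.674).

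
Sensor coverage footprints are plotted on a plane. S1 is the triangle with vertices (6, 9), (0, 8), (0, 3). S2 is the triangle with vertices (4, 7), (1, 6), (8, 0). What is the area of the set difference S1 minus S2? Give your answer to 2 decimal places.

|S1| = 15, |S1∩S2| = 1.9231.
|S1 ∖ S2| = |S1| − |S1∩S2| = 15 − 1.9231 = 13.08.

13.08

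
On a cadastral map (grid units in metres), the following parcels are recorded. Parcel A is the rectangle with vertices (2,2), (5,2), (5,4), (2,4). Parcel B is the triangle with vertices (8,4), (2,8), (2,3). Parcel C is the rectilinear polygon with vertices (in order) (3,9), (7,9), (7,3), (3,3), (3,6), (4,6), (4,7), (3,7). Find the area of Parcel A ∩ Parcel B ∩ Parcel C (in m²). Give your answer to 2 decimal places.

1.33

The intersection is the polygon with vertices (5,3.5), (3,3.167), (3,4), (5,4).
By the shoelace formula its area is 1.33.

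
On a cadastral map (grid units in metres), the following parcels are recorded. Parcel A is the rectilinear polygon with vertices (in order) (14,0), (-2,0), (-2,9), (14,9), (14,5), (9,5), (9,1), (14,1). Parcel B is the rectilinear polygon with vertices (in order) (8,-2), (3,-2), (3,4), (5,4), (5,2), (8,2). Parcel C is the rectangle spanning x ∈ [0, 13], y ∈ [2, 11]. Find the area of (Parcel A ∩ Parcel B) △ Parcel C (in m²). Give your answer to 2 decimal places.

|Parcel A ∩ Parcel B| = 14.
|(Parcel A ∩ Parcel B) ∩ Parcel C| = 4.
|(Parcel A ∩ Parcel B) △ Parcel C| = 14 + 117 − 8 = 123.00.

123.00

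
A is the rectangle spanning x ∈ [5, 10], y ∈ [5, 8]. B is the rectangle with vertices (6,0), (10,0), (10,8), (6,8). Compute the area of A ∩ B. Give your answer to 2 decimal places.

|A∩B|: x∈[6,10], y∈[5,8] → 4·3 = 12.

12.00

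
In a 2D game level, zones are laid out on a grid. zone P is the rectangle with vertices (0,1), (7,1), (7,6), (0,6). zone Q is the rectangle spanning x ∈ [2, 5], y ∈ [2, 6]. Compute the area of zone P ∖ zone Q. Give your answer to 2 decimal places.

23.00

|zone P∩zone Q|: x∈[2,5], y∈[2,6] → 3·4 = 12.
|zone P| = 35.
|zone P ∖ zone Q| = |zone P| − |zone P∩zone Q| = 35 − 12 = 23.00.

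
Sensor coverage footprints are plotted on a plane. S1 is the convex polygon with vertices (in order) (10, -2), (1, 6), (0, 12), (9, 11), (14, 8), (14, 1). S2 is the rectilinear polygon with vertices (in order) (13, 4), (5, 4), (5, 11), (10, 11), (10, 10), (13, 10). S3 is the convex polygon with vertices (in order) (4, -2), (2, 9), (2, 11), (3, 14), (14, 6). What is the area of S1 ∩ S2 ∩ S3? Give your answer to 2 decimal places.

42.55

The intersection is the polygon with vertices (13,5.2), (11.5,4), (5,4), (5,11), (7.125,11), (13,6.727).
By the shoelace formula its area is 42.55.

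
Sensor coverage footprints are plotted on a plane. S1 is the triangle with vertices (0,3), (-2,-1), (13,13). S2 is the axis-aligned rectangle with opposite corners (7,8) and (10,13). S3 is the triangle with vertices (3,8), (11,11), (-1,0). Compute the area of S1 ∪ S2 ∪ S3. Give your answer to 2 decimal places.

39.83

By inclusion–exclusion:
Individual areas: |S1| = 16, |S2| = 15, |S3| = 26.
|S1∩S2| = 2.0225.
|S1∩S3| = 13.3446.
|S2∩S3| = 3.8201.
|S1∩S2∩S3| = 2.0168.
|S1 ∪ S2 ∪ S3| = 57 − 19.1872 + 2.0168 = 39.83.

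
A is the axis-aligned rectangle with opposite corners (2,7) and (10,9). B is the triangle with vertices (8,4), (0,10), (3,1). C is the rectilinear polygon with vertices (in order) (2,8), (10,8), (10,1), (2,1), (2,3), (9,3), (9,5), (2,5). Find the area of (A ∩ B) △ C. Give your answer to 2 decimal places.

40.83

|A ∩ B| = 1.5.
|(A ∩ B) ∩ C| = 1.3333.
|(A ∩ B) △ C| = 1.5 + 42 − 2.6667 = 40.83.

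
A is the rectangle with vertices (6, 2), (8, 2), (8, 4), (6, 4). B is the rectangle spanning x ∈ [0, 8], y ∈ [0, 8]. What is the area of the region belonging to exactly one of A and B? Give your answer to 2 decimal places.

60.00

|A∩B|: x∈[6,8], y∈[2,4] → 2·2 = 4.
|A △ B| = |A| + |B| − 2·|A∩B| = 4 + 64 − 8 = 60.00.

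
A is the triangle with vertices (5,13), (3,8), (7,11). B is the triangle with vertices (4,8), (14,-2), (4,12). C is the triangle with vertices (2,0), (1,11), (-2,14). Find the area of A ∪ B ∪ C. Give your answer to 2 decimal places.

39.83

By inclusion–exclusion:
Individual areas: |A| = 7, |B| = 20, |C| = 15.
|A∩B| = 2.1679.
|A∩C| = 0.
|B∩C| = 0.
|A∩B∩C| = 0.
|A ∪ B ∪ C| = 42 − 2.1679 + 0 = 39.83.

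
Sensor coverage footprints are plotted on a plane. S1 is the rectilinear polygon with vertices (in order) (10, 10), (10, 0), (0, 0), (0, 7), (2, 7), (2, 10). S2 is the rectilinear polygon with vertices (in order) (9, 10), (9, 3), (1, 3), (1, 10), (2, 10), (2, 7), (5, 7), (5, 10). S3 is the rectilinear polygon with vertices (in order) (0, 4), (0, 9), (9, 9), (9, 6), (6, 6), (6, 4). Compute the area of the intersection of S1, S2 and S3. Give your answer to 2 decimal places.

26.00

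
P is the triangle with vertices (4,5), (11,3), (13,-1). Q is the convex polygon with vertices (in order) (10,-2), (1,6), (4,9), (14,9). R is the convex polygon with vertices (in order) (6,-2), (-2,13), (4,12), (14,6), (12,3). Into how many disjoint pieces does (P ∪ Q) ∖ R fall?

(P ∪ Q) ∖ R splits into 3 disjoint pieces (area 8.2835, area 0.6298, area 6.1567).

3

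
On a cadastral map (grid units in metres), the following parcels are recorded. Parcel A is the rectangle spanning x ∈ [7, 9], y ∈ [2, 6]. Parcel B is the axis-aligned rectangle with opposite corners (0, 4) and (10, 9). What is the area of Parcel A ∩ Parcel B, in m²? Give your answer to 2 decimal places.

|Parcel A∩Parcel B|: x∈[7,9], y∈[4,6] → 2·2 = 4.

4.00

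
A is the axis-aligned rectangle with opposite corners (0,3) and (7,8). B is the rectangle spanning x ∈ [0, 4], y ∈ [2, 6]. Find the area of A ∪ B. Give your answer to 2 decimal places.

39.00

By inclusion–exclusion:
Individual areas: |A| = 35, |B| = 16.
|A∩B|: x∈[0,4], y∈[3,6] → 4·3 = 12.
|A ∪ B| = 51 − 12 = 39.00.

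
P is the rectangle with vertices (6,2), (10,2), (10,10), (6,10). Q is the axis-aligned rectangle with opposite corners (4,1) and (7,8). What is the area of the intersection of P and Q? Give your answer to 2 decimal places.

|P∩Q|: x∈[6,7], y∈[2,8] → 1·6 = 6.

6.00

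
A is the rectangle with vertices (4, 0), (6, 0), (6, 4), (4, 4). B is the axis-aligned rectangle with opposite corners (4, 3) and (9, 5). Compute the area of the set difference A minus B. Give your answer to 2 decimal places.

|A∩B|: x∈[4,6], y∈[3,4] → 2·1 = 2.
|A| = 8.
|A ∖ B| = |A| − |A∩B| = 8 − 2 = 6.00.

6.00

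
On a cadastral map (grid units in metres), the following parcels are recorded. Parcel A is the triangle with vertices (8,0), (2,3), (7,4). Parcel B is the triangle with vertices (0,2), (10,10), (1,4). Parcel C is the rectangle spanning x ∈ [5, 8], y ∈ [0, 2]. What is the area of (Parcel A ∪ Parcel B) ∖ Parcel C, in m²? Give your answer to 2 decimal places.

|Parcel A ∪ Parcel B| = 16.5.
|(Parcel A ∪ Parcel B) ∩ Parcel C| = 3.25.
|(Parcel A ∪ Parcel B) ∖ Parcel C| = 16.5 − 3.25 = 13.25.

13.25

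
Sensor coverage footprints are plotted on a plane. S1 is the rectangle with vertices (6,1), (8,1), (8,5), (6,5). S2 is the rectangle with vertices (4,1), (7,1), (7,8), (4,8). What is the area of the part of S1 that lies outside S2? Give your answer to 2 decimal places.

|S1∩S2|: x∈[6,7], y∈[1,5] → 1·4 = 4.
|S1| = 8.
|S1 ∖ S2| = |S1| − |S1∩S2| = 8 − 4 = 4.00.

4.00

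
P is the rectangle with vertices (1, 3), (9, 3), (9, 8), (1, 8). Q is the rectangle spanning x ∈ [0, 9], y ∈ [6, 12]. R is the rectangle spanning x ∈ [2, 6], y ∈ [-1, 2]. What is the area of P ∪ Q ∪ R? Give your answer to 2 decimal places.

By inclusion–exclusion:
Individual areas: |P| = 40, |Q| = 54, |R| = 12.
|P∩Q|: x∈[1,9], y∈[6,8] → 8·2 = 16.
|P∩R| = 0 (no overlap).
|Q∩R| = 0 (no overlap).
|P∩Q∩R| = 0.
|P ∪ Q ∪ R| = 106 − 16 + 0 = 90.00.

90.00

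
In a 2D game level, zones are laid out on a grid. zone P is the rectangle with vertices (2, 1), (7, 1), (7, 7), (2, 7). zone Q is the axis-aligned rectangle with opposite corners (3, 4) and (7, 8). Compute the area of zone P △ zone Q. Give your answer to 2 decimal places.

22.00

|zone P∩zone Q|: x∈[3,7], y∈[4,7] → 4·3 = 12.
|zone P △ zone Q| = |zone P| + |zone Q| − 2·|zone P∩zone Q| = 30 + 16 − 24 = 22.00.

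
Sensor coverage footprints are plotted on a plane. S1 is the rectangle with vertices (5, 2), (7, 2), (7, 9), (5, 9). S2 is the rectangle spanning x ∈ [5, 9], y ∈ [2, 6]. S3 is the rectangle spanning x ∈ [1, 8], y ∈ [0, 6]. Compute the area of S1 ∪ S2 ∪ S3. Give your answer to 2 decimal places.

52.00

By inclusion–exclusion:
Individual areas: |S1| = 14, |S2| = 16, |S3| = 42.
|S1∩S2|: x∈[5,7], y∈[2,6] → 2·4 = 8.
|S1∩S3|: x∈[5,7], y∈[2,6] → 2·4 = 8.
|S2∩S3|: x∈[5,8], y∈[2,6] → 3·4 = 12.
|S1∩S2∩S3| = 8.
|S1 ∪ S2 ∪ S3| = 72 − 28 + 8 = 52.00.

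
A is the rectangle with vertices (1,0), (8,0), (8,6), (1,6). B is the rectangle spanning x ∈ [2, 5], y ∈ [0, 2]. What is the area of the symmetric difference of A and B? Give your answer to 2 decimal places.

|A∩B|: x∈[2,5], y∈[0,2] → 3·2 = 6.
|A △ B| = |A| + |B| − 2·|A∩B| = 42 + 6 − 12 = 36.00.

36.00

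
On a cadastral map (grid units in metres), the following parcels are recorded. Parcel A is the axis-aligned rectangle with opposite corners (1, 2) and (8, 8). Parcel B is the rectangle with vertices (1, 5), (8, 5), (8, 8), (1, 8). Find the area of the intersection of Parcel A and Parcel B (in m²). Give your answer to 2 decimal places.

21.00

|Parcel A∩Parcel B|: x∈[1,8], y∈[5,8] → 7·3 = 21.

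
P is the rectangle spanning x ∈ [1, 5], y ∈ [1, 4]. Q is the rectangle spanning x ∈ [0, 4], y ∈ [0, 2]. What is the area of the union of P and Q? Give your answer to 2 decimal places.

By inclusion–exclusion:
Individual areas: |P| = 12, |Q| = 8.
|P∩Q|: x∈[1,4], y∈[1,2] → 3·1 = 3.
|P ∪ Q| = 20 − 3 = 17.00.

17.00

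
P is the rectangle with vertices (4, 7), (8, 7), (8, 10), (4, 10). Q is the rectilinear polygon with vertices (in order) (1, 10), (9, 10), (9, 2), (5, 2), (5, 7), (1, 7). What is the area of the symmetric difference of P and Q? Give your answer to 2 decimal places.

|P| = 12, |Q| = 44, |P∩Q| = 12.
|P △ Q| = |P| + |Q| − 2·|P∩Q| = 12 + 44 − 24 = 32.00.

32.00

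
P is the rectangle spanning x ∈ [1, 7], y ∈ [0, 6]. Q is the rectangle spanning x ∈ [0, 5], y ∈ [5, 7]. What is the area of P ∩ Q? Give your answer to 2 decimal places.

4.00

|P∩Q|: x∈[1,5], y∈[5,6] → 4·1 = 4.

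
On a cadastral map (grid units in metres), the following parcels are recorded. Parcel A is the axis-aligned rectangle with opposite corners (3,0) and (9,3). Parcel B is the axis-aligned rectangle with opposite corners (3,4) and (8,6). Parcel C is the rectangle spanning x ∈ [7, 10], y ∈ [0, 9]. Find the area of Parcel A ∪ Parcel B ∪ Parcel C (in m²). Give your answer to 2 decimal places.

47.00

By inclusion–exclusion:
Individual areas: |Parcel A| = 18, |Parcel B| = 10, |Parcel C| = 27.
|Parcel A∩Parcel B| = 0 (no overlap).
|Parcel A∩Parcel C|: x∈[7,9], y∈[0,3] → 2·3 = 6.
|Parcel B∩Parcel C|: x∈[7,8], y∈[4,6] → 1·2 = 2.
|Parcel A∩Parcel B∩Parcel C| = 0.
|Parcel A ∪ Parcel B ∪ Parcel C| = 55 − 8 + 0 = 47.00.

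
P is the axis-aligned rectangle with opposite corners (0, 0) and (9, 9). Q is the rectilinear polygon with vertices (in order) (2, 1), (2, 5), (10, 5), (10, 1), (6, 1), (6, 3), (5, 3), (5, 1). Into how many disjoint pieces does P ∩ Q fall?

1

P ∩ Q is a single connected region.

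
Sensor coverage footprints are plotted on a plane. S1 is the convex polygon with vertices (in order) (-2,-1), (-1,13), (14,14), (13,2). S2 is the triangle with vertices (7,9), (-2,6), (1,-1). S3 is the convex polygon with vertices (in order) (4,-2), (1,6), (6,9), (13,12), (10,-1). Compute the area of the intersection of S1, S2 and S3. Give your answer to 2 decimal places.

16.47

The intersection is the polygon with vertices (7,9), (2.615,1.692), (1,6), (4.75,8.25).
By the shoelace formula its area is 16.47.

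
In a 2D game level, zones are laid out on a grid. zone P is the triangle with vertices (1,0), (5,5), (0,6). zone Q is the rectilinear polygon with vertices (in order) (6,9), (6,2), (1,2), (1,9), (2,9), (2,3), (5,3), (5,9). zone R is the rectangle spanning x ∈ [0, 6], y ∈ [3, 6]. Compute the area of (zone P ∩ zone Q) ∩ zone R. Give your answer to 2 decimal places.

|zone P ∩ zone Q| = 4.7.
|(zone P ∩ zone Q) ∩ zone R| = 2.70.

2.70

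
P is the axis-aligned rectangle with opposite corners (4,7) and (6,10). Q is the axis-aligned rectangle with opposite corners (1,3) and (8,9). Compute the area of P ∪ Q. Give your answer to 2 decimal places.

44.00

By inclusion–exclusion:
Individual areas: |P| = 6, |Q| = 42.
|P∩Q|: x∈[4,6], y∈[7,9] → 2·2 = 4.
|P ∪ Q| = 48 − 4 = 44.00.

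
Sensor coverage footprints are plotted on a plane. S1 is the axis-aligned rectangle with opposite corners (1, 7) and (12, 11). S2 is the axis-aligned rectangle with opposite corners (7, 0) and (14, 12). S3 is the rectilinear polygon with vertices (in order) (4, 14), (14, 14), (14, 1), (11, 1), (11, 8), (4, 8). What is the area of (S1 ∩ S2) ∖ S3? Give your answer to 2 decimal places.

4.00

|S1 ∩ S2| = 20.
|(S1 ∩ S2) ∩ S3| = 16.
|(S1 ∩ S2) ∖ S3| = 20 − 16 = 4.00.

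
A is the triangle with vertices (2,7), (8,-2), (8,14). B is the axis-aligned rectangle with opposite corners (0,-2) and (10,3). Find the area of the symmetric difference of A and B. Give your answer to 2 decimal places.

|A| = 48, |B| = 50, |A∩B| = 8.3333.
|A △ B| = |A| + |B| − 2·|A∩B| = 48 + 50 − 16.6667 = 81.33.

81.33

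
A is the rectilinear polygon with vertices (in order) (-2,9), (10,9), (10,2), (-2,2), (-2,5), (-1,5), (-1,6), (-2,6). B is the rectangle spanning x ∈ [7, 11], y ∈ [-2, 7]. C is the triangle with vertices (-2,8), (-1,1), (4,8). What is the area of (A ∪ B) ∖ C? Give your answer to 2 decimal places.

84.07

|A ∪ B| = 104.
|(A ∪ B) ∩ C| = 19.9286.
|(A ∪ B) ∖ C| = 104 − 19.9286 = 84.07.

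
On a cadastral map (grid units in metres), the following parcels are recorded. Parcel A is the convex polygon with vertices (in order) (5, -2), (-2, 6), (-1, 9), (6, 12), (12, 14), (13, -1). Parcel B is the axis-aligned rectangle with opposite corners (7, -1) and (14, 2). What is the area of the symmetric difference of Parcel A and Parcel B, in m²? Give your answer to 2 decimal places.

149.10

|Parcel A| = 163.5, |Parcel B| = 21, |Parcel A∩Parcel B| = 17.7.
|Parcel A △ Parcel B| = |Parcel A| + |Parcel B| − 2·|Parcel A∩Parcel B| = 163.5 + 21 − 35.4 = 149.10.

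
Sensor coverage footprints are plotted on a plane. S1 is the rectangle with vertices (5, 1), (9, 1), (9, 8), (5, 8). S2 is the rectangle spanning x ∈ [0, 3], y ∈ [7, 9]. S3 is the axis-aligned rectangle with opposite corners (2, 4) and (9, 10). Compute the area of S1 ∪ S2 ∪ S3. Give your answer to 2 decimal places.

58.00

By inclusion–exclusion:
Individual areas: |S1| = 28, |S2| = 6, |S3| = 42.
|S1∩S2| = 0 (no overlap).
|S1∩S3|: x∈[5,9], y∈[4,8] → 4·4 = 16.
|S2∩S3|: x∈[2,3], y∈[7,9] → 1·2 = 2.
|S1∩S2∩S3| = 0.
|S1 ∪ S2 ∪ S3| = 76 − 18 + 0 = 58.00.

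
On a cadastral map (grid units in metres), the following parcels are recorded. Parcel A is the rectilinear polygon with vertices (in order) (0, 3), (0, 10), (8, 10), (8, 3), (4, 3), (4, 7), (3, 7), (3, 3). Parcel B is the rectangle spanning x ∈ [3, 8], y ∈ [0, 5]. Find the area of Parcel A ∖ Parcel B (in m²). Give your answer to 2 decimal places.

|Parcel A| = 52, |Parcel A∩Parcel B| = 8.
|Parcel A ∖ Parcel B| = |Parcel A| − |Parcel A∩Parcel B| = 52 − 8 = 44.00.

44.00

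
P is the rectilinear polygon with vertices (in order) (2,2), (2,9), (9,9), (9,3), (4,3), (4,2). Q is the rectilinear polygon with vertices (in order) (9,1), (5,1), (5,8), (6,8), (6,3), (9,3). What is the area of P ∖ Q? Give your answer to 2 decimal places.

39.00

|P| = 44, |P∩Q| = 5.
|P ∖ Q| = |P| − |P∩Q| = 44 − 5 = 39.00.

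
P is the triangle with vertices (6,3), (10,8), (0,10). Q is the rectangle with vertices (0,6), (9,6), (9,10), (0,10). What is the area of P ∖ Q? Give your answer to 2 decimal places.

8.18

|P| = 29, |P∩Q| = 20.8179.
|P ∖ Q| = |P| − |P∩Q| = 29 − 20.8179 = 8.18.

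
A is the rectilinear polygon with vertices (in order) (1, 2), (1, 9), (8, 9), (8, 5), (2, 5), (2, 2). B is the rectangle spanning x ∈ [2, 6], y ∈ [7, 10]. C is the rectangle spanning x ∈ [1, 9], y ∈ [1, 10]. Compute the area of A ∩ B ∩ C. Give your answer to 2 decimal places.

The intersection is the polygon with vertices (6,7), (2,7), (2,9), (6,9).
By the shoelace formula its area is 8.00.

8.00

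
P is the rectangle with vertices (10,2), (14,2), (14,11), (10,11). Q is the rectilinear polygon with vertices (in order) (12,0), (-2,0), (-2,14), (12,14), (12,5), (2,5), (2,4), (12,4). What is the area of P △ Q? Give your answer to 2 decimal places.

|P| = 36, |Q| = 186, |P∩Q| = 16.
|P △ Q| = |P| + |Q| − 2·|P∩Q| = 36 + 186 − 32 = 190.00.

190.00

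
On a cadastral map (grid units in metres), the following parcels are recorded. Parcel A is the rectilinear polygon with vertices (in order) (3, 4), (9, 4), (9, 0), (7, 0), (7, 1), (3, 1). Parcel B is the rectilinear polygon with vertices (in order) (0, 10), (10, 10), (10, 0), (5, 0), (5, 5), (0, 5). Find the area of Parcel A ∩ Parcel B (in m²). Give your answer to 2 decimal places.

The intersection is the polygon with vertices (9,4), (9,0), (7,0), (7,1), (5,1), (5,4).
By the shoelace formula its area is 14.00.

14.00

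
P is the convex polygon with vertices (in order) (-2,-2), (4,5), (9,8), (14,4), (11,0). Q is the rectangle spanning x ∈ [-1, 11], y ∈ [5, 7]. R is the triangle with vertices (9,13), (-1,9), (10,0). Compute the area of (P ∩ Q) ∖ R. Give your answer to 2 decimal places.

|P ∩ Q| = 10.4417.
|(P ∩ Q) ∩ R| = 7.7436.
|(P ∩ Q) ∖ R| = 10.4417 − 7.7436 = 2.70.

2.70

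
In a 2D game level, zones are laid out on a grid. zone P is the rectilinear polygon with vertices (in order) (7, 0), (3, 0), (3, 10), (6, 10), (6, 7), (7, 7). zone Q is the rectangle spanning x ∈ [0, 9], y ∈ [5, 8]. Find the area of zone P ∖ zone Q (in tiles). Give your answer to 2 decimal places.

|zone P| = 37, |zone P∩zone Q| = 11.
|zone P ∖ zone Q| = |zone P| − |zone P∩zone Q| = 37 − 11 = 26.00.

26.00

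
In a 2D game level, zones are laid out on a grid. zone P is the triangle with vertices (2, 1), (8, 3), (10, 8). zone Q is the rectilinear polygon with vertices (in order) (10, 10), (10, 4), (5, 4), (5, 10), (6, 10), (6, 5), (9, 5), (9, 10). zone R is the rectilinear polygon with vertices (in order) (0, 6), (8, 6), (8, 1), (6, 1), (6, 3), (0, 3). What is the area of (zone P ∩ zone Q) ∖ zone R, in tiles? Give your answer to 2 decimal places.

1.41

|zone P ∩ zone Q| = 3.4125.
|(zone P ∩ zone Q) ∩ zone R| = 2.
|(zone P ∩ zone Q) ∖ zone R| = 3.4125 − 2 = 1.41.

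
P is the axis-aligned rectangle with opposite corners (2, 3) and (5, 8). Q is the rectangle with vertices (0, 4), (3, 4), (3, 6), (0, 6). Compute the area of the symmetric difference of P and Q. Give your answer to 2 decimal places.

17.00

|P∩Q|: x∈[2,3], y∈[4,6] → 1·2 = 2.
|P △ Q| = |P| + |Q| − 2·|P∩Q| = 15 + 6 − 4 = 17.00.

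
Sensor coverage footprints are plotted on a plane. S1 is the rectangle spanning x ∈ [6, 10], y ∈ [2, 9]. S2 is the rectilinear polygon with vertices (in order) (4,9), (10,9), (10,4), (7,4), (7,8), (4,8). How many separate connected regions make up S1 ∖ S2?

1

S1 ∖ S2 is a single connected region.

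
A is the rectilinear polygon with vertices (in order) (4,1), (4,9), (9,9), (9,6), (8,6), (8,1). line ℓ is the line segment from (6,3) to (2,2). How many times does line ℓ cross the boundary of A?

The segment meets the boundary at (4,2.5).

1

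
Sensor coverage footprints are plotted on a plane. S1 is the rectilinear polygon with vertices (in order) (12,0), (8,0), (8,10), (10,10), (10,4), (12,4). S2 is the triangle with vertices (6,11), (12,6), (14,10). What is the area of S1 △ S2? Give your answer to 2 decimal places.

|S1| = 28, |S2| = 17, |S1∩S2| = 3.
|S1 △ S2| = |S1| + |S2| − 2·|S1∩S2| = 28 + 17 − 6 = 39.00.

39.00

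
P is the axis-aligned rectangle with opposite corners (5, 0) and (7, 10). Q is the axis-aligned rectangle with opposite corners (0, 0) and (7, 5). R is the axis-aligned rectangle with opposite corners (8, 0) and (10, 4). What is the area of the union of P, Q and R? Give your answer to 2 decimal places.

By inclusion–exclusion:
Individual areas: |P| = 20, |Q| = 35, |R| = 8.
|P∩Q|: x∈[5,7], y∈[0,5] → 2·5 = 10.
|P∩R| = 0 (no overlap).
|Q∩R| = 0 (no overlap).
|P∩Q∩R| = 0.
|P ∪ Q ∪ R| = 63 − 10 + 0 = 53.00.

53.00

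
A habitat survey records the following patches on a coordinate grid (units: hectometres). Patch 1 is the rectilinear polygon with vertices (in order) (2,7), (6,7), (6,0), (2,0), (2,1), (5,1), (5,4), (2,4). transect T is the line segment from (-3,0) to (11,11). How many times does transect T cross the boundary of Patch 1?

The segment meets the boundary at (5.909,7), (2.091,4).

2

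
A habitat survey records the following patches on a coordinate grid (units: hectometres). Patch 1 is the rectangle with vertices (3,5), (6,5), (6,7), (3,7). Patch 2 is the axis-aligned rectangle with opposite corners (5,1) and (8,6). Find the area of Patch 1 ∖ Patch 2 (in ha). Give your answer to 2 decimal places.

5.00

|Patch 1∩Patch 2|: x∈[5,6], y∈[5,6] → 1·1 = 1.
|Patch 1| = 6.
|Patch 1 ∖ Patch 2| = |Patch 1| − |Patch 1∩Patch 2| = 6 − 1 = 5.00.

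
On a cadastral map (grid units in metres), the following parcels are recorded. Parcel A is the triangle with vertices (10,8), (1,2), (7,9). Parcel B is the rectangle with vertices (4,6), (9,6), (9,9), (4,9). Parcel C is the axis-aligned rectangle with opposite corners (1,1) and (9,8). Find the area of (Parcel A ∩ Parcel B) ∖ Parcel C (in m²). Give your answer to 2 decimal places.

|Parcel A ∩ Parcel B| = 7.8571.
|(Parcel A ∩ Parcel B) ∩ Parcel C| = 6.0952.
|(Parcel A ∩ Parcel B) ∖ Parcel C| = 7.8571 − 6.0952 = 1.76.

1.76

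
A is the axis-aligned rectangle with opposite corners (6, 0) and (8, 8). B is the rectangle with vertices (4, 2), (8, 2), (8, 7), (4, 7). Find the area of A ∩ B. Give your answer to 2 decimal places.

|A∩B|: x∈[6,8], y∈[2,7] → 2·5 = 10.

10.00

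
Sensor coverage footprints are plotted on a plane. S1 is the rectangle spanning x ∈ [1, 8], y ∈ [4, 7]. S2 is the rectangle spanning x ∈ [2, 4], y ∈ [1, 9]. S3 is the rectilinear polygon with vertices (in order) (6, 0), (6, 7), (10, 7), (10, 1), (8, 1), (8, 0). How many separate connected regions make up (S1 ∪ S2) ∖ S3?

1

(S1 ∪ S2) ∖ S3 is a single connected region.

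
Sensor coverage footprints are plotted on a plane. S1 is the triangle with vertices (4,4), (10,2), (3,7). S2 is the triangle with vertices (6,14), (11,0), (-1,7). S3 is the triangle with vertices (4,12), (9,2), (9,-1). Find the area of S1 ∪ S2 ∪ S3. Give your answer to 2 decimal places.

By inclusion–exclusion:
Individual areas: |S1| = 8, |S2| = 66.5, |S3| = 7.5.
|S1∩S2| = 7.9847.
|S1∩S3| = 1.0419.
|S2∩S3| = 6.3361.
|S1∩S2∩S3| = 1.0419.
|S1 ∪ S2 ∪ S3| = 82 − 15.3627 + 1.0419 = 67.68.

67.68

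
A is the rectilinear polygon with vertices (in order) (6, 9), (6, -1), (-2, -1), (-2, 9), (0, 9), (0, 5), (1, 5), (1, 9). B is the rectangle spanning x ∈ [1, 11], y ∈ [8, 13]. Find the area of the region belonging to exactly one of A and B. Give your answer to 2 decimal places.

116.00

|A| = 76, |B| = 50, |A∩B| = 5.
|A △ B| = |A| + |B| − 2·|A∩B| = 76 + 50 − 10 = 116.00.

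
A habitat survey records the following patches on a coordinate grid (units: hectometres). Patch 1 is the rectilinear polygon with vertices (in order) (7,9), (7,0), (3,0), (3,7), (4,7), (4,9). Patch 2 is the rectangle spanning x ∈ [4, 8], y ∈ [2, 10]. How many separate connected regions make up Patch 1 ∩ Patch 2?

1

Patch 1 ∩ Patch 2 is a single connected region.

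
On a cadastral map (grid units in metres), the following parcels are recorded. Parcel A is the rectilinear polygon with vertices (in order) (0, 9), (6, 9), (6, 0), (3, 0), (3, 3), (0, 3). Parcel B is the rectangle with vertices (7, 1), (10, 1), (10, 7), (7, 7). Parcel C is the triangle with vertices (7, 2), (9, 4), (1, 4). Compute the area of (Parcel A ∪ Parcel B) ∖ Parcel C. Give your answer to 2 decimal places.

56.83

|Parcel A ∪ Parcel B| = 63.
|(Parcel A ∪ Parcel B) ∩ Parcel C| = 6.1667.
|(Parcel A ∪ Parcel B) ∖ Parcel C| = 63 − 6.1667 = 56.83.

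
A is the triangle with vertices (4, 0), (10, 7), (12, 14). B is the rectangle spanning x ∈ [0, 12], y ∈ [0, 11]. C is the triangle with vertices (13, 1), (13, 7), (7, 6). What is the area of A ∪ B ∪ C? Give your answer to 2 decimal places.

By inclusion–exclusion:
Individual areas: |A| = 14, |B| = 132, |C| = 18.
|A∩B| = 12.7143.
|A∩C| = 1.4937.
|B∩C| = 12.5.
|A∩B∩C| = 1.4937.
|A ∪ B ∪ C| = 164 − 26.708 + 1.4937 = 138.79.

138.79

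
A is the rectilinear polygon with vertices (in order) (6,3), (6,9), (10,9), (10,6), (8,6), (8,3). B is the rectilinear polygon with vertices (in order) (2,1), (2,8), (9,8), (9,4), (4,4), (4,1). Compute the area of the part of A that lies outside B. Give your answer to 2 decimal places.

8.00

|A| = 18, |A∩B| = 10.
|A ∖ B| = |A| − |A∩B| = 18 − 10 = 8.00.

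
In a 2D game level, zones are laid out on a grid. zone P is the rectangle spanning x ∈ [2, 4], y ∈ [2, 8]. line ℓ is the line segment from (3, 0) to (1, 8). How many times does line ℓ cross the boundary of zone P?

2

The segment meets the boundary at (2,4), (2.5,2).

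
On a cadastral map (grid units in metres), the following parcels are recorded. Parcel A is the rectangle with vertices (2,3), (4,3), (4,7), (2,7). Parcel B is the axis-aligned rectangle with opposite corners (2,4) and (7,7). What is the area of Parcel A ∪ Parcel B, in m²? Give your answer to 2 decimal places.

17.00

By inclusion–exclusion:
Individual areas: |Parcel A| = 8, |Parcel B| = 15.
|Parcel A∩Parcel B|: x∈[2,4], y∈[4,7] → 2·3 = 6.
|Parcel A ∪ Parcel B| = 23 − 6 = 17.00.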